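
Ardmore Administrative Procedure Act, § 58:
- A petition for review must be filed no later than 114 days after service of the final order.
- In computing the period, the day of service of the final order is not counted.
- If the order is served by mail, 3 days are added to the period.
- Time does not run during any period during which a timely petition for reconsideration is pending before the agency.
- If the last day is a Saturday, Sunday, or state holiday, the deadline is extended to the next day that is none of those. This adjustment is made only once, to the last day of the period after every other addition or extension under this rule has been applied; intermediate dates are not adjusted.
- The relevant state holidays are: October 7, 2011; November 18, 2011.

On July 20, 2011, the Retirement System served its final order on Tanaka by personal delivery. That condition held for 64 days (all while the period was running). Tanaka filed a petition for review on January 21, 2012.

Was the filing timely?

No

114 days after July 20, 2011 is November 11, 2011.
Service was not by mail, so no mail extension applies.
Tolling adds 64 days: November 11, 2011 + 64 days = January 14, 2012.
January 14, 2012 is Saturday; January 15, 2012 is Sunday. The next qualifying day is January 16, 2012.
The deadline is January 16, 2012; the filing on January 21, 2012 is after that date.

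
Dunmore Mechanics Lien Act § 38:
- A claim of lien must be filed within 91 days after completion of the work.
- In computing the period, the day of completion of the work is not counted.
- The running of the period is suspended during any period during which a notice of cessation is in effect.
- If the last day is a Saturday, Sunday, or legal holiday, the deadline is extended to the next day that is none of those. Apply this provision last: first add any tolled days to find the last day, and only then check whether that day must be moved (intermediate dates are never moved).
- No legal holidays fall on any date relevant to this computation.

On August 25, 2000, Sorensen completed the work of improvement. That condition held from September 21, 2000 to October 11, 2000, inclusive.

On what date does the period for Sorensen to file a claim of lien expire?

91 days after August 25, 2000 is November 24, 2000.
From September 21, 2000 through October 11, 2000 inclusive is 21 days; tolling adds 21 days: November 24, 2000 + 21 days = December 15, 2000.
December 15, 2000 is a Friday and not a legal holiday, so no extension applies.

December 15, 2000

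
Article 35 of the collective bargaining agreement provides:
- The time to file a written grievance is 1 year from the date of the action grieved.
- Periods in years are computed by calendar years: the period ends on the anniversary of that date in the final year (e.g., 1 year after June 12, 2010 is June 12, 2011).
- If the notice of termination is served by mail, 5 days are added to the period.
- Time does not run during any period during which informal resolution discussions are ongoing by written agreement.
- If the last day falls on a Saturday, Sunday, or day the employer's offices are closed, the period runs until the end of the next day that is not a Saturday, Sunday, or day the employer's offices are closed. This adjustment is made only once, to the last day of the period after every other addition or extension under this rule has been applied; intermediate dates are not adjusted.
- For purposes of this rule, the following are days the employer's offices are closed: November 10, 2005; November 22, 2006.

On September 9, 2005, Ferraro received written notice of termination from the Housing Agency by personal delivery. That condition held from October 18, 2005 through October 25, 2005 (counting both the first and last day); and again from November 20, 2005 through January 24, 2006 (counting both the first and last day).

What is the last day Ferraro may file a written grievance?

1 year after September 9, 2005 is September 9, 2006.
Service was not by mail, so no mail extension applies.
From October 18, 2005 through October 25, 2005 inclusive is 8 days; tolling adds 8 days: September 9, 2006 + 8 days = September 17, 2006.
From November 20, 2005 through January 24, 2006 inclusive is 66 days; tolling adds 66 days: September 17, 2006 + 66 days = November 22, 2006.
November 22, 2006 is a listed holiday. The next qualifying day is November 23, 2006.

November 23, 2006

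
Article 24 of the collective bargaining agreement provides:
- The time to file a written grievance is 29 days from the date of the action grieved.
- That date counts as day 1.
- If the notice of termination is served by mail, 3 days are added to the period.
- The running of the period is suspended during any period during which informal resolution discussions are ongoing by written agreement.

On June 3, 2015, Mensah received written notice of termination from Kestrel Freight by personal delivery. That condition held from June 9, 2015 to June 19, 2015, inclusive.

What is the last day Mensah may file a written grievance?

July 12, 2015

Counting June 3, 2015 as day 1, day 29 is July 1, 2015.
Service was not by mail, so no mail extension applies.
From June 9, 2015 through June 19, 2015 inclusive is 11 days; tolling adds 11 days: July 1, 2015 + 11 days = July 12, 2015.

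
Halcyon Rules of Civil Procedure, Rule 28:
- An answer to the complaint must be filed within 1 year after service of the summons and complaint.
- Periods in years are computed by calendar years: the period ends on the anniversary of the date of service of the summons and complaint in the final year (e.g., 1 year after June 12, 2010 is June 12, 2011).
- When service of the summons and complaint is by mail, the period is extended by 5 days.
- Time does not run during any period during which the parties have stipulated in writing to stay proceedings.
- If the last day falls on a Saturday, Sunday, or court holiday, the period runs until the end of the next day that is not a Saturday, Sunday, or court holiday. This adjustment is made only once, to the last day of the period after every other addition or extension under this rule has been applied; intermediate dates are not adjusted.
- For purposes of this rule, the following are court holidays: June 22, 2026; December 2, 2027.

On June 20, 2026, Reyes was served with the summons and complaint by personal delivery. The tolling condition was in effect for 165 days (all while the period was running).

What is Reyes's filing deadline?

December 3, 2027

1 year after June 20, 2026 is June 20, 2027.
Service was not by mail, so no mail extension applies.
Tolling adds 165 days: June 20, 2027 + 165 days = December 2, 2027.
December 2, 2027 is a listed holiday. The next qualifying day is December 3, 2027.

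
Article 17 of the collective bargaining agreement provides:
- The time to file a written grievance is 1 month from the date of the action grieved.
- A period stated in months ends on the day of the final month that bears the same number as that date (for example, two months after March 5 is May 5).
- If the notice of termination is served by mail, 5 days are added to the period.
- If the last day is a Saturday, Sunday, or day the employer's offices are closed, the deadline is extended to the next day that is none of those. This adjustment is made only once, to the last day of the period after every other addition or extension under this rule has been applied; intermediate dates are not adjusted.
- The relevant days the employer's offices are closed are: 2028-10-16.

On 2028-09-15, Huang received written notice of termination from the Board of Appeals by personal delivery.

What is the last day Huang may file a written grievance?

October 17, 2028

1 month after 2028-09-15 is October 15, 2028.
Service was not by mail, so no mail extension applies.
October 15, 2028 is Sunday; October 16, 2028 is a listed holiday. The next qualifying day is October 17, 2028.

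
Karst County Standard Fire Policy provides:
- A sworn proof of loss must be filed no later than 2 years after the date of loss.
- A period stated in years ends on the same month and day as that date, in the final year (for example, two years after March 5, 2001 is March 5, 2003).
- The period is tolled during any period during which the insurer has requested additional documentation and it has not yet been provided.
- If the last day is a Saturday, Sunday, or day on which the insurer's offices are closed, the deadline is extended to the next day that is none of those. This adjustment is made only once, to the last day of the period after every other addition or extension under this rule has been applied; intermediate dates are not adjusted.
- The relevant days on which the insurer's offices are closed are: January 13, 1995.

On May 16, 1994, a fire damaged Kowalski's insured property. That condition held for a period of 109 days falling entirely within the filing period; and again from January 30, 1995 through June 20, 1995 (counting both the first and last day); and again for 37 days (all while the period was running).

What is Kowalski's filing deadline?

2 years after May 16, 1994 is May 16, 1996.
Tolling adds 109 days: May 16, 1996 + 109 days = September 2, 1996.
From January 30, 1995 through June 20, 1995 inclusive is 142 days; tolling adds 142 days: September 2, 1996 + 142 days = January 22, 1997.
Tolling adds 37 days: January 22, 1997 + 37 days = February 28, 1997.
February 28, 1997 is a Friday and not a day on which the insurer's offices are closed, so no extension applies.

February 28, 1997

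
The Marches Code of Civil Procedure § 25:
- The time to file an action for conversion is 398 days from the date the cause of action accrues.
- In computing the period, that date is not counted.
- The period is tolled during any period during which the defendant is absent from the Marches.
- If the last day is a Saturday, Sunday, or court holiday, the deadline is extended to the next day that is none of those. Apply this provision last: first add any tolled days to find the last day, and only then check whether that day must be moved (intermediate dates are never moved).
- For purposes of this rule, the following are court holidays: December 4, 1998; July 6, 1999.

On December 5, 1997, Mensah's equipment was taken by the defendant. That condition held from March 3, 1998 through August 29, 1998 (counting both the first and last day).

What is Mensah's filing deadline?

July 7, 1999

398 days after December 5, 1997 is January 7, 1999.
From March 3, 1998 through August 29, 1998 inclusive is 180 days; tolling adds 180 days: January 7, 1999 + 180 days = July 6, 1999.
July 6, 1999 is a listed holiday. The next qualifying day is July 7, 1999.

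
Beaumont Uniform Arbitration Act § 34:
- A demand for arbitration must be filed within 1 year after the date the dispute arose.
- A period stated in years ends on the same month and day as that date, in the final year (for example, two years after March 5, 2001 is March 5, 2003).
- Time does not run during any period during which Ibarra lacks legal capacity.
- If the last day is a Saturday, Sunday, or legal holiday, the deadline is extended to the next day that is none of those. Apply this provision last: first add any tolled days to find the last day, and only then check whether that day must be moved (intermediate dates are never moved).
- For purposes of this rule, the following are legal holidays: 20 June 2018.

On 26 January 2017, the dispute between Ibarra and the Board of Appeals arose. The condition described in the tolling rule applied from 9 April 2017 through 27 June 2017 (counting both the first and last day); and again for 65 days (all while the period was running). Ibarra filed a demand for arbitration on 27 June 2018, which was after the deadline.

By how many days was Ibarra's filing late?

6 days

1 year after 26 January 2017 is January 26, 2018.
From April 9, 2017 through June 27, 2017 inclusive is 80 days; tolling adds 80 days: January 26, 2018 + 80 days = April 16, 2018.
Tolling adds 65 days: April 16, 2018 + 65 days = June 20, 2018.
June 20, 2018 is a listed holiday. The next qualifying day is June 21, 2018.
The deadline is June 21, 2018; from June 21, 2018 to June 27, 2018 is 6 days.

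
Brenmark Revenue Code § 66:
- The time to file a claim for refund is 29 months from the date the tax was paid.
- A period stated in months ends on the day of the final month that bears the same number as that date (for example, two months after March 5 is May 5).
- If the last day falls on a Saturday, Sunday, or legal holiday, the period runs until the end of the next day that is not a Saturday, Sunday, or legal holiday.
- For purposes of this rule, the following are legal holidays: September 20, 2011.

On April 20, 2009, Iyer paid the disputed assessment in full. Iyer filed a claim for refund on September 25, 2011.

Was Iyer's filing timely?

29 months after April 20, 2009 is September 20, 2011.
September 20, 2011 is a listed holiday. The next qualifying day is September 21, 2011.
The deadline is September 21, 2011; the filing on September 25, 2011 is after that date.

No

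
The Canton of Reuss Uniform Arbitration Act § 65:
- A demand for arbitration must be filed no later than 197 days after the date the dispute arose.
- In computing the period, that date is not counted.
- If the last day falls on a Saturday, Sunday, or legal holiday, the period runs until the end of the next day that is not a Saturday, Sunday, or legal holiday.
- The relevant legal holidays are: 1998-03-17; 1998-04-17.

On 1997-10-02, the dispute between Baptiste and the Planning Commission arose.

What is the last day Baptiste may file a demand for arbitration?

197 days after 1997-10-02 is April 17, 1998.
April 17, 1998 is a listed holiday; April 18, 1998 is Saturday; April 19, 1998 is Sunday. The next qualifying day is April 20, 1998.

April 20, 1998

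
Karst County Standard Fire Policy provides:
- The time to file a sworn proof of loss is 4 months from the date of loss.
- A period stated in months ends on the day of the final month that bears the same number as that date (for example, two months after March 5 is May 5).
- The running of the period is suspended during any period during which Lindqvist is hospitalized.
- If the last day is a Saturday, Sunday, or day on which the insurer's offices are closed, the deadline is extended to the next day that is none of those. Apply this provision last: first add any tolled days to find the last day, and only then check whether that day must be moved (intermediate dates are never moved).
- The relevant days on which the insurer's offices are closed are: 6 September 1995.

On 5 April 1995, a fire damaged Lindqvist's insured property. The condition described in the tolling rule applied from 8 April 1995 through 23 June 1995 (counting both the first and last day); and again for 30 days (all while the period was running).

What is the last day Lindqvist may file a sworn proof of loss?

4 months after 5 April 1995 is August 5, 1995.
From April 8, 1995 through June 23, 1995 inclusive is 77 days; tolling adds 77 days: August 5, 1995 + 77 days = October 21, 1995.
Tolling adds 30 days: October 21, 1995 + 30 days = November 20, 1995.
November 20, 1995 is a Monday and not a day on which the insurer's offices are closed, so no extension applies.

November 20, 1995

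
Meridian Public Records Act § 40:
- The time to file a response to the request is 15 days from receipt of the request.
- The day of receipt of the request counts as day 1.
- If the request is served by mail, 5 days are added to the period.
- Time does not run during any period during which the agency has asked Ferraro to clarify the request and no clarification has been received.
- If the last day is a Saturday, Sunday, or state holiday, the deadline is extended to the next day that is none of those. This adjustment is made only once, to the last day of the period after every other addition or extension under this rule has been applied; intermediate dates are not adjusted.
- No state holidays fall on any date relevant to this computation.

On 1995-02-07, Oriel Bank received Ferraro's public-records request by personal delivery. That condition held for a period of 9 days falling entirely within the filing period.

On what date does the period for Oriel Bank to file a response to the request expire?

Counting 1995-02-07 as day 1, day 15 is February 21, 1995.
Service was not by mail, so no mail extension applies.
Tolling adds 9 days: February 21, 1995 + 9 days = March 2, 1995.
March 2, 1995 is a Thursday and not a state holiday, so no extension applies.

March 2, 1995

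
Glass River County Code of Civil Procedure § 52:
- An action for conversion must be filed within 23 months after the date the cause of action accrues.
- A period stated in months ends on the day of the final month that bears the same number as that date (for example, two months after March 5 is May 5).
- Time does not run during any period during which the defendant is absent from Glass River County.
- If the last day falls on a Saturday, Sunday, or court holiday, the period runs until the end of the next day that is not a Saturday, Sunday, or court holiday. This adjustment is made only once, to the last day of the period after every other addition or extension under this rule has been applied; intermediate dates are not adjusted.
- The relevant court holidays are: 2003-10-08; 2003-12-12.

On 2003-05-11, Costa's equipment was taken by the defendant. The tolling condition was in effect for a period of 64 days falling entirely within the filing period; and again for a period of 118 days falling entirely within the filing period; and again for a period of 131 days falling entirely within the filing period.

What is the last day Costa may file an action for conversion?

23 months after 2003-05-11 is April 11, 2005.
Tolling adds 64 days: April 11, 2005 + 64 days = June 14, 2005.
Tolling adds 118 days: June 14, 2005 + 118 days = October 10, 2005.
Tolling adds 131 days: October 10, 2005 + 131 days = February 18, 2006.
February 18, 2006 is Saturday; February 19, 2006 is Sunday. The next qualifying day is February 20, 2006.

February 20, 2006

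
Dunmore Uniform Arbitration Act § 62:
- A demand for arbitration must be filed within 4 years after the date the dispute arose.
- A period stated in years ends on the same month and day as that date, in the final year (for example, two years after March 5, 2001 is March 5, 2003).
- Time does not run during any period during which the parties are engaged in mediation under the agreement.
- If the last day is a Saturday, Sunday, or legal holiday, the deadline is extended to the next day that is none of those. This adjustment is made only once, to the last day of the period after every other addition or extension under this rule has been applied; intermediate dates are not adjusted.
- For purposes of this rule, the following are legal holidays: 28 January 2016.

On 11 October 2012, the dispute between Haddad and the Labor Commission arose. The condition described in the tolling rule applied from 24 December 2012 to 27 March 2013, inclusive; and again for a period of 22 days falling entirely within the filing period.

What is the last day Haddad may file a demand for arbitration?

4 years after 11 October 2012 is October 11, 2016.
From December 24, 2012 through March 27, 2013 inclusive is 94 days; tolling adds 94 days: October 11, 2016 + 94 days = January 13, 2017.
Tolling adds 22 days: January 13, 2017 + 22 days = February 4, 2017.
February 4, 2017 is Saturday; February 5, 2017 is Sunday. The next qualifying day is February 6, 2017.

February 6, 2017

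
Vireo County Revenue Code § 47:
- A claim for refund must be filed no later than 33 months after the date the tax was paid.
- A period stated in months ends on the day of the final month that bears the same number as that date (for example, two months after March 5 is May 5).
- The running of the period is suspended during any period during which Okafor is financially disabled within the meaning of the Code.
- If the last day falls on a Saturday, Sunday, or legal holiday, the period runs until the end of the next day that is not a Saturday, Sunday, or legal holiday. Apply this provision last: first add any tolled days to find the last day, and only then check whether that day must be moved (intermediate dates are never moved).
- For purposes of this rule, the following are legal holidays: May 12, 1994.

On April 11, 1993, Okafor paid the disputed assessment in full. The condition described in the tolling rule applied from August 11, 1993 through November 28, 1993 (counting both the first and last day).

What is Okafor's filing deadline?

April 30, 1996

33 months after April 11, 1993 is January 11, 1996.
From August 11, 1993 through November 28, 1993 inclusive is 110 days; tolling adds 110 days: January 11, 1996 + 110 days = April 30, 1996.
April 30, 1996 is a Tuesday and not a legal holiday, so no extension applies.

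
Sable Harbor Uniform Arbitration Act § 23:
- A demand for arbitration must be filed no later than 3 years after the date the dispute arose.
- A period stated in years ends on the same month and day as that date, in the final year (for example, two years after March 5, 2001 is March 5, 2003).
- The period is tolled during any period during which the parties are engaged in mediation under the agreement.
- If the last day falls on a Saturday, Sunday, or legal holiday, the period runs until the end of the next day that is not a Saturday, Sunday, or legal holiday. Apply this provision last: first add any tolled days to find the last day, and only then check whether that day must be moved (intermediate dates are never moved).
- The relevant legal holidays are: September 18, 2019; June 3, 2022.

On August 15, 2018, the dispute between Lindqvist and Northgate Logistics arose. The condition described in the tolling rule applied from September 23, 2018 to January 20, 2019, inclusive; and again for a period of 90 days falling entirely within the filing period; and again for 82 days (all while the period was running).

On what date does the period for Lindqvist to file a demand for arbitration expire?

3 years after August 15, 2018 is August 15, 2021.
From September 23, 2018 through January 20, 2019 inclusive is 120 days; tolling adds 120 days: August 15, 2021 + 120 days = December 13, 2021.
Tolling adds 90 days: December 13, 2021 + 90 days = March 13, 2022.
Tolling adds 82 days: March 13, 2022 + 82 days = June 3, 2022.
June 3, 2022 is a listed holiday; June 4, 2022 is Saturday; June 5, 2022 is Sunday. The next qualifying day is June 6, 2022.

June 6, 2022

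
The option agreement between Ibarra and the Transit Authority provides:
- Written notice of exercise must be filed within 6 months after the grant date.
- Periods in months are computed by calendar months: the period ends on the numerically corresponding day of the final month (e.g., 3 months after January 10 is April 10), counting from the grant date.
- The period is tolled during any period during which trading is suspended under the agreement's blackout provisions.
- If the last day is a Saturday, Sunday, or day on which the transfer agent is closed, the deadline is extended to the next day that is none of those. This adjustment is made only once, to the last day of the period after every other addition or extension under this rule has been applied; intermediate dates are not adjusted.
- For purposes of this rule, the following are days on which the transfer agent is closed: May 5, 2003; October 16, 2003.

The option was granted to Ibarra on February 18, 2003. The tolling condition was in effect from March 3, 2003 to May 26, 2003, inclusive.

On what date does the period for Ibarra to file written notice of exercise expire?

November 11, 2003

6 months after February 18, 2003 is August 18, 2003.
From March 3, 2003 through May 26, 2003 inclusive is 85 days; tolling adds 85 days: August 18, 2003 + 85 days = November 11, 2003.
November 11, 2003 is a Tuesday and not a day on which the transfer agent is closed, so no extension applies.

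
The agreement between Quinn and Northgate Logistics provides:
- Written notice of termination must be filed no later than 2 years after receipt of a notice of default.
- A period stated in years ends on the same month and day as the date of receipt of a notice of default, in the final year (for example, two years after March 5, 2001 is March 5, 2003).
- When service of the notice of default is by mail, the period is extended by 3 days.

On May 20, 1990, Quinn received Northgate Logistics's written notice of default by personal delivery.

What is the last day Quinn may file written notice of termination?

2 years after May 20, 1990 is May 20, 1992.
Service was not by mail, so no mail extension applies.

May 20, 1992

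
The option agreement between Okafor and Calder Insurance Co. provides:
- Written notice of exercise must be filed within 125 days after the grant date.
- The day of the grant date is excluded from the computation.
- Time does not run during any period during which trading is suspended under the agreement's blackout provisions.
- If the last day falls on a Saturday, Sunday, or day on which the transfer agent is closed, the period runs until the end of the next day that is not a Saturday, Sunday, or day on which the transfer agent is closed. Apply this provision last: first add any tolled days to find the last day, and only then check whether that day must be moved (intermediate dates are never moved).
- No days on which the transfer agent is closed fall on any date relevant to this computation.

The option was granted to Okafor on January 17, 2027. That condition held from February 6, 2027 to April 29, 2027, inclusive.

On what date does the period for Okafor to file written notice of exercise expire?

125 days after January 17, 2027 is May 22, 2027.
From February 6, 2027 through April 29, 2027 inclusive is 83 days; tolling adds 83 days: May 22, 2027 + 83 days = August 13, 2027.
August 13, 2027 is a Friday and not a day on which the transfer agent is closed, so no extension applies.

August 13, 2027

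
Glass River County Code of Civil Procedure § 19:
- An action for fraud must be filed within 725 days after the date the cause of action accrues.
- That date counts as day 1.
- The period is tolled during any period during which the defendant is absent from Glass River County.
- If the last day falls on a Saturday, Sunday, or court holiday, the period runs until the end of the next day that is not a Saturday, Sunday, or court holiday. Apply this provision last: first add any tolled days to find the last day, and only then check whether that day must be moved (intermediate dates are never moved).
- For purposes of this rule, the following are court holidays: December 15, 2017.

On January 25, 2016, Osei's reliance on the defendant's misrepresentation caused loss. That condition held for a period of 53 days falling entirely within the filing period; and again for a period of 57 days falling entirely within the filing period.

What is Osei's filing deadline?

Counting January 25, 2016 as day 1, day 725 is January 18, 2018.
Tolling adds 53 days: January 18, 2018 + 53 days = March 12, 2018.
Tolling adds 57 days: March 12, 2018 + 57 days = May 8, 2018.
May 8, 2018 is a Tuesday and not a court holiday, so no extension applies.

May 8, 2018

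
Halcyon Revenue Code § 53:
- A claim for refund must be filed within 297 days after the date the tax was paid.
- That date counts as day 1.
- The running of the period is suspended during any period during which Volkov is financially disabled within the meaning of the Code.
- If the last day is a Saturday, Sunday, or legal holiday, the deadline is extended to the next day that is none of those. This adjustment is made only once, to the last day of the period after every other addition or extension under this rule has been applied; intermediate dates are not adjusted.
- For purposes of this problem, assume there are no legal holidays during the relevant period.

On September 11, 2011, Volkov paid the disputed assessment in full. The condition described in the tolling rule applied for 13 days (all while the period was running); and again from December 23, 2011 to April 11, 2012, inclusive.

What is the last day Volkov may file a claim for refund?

Counting September 11, 2011 as day 1, day 297 is July 3, 2012.
Tolling adds 13 days: July 3, 2012 + 13 days = July 16, 2012.
From December 23, 2011 through April 11, 2012 inclusive is 111 days; tolling adds 111 days: July 16, 2012 + 111 days = November 4, 2012.
November 4, 2012 is Sunday. The next qualifying day is November 5, 2012.

November 5, 2012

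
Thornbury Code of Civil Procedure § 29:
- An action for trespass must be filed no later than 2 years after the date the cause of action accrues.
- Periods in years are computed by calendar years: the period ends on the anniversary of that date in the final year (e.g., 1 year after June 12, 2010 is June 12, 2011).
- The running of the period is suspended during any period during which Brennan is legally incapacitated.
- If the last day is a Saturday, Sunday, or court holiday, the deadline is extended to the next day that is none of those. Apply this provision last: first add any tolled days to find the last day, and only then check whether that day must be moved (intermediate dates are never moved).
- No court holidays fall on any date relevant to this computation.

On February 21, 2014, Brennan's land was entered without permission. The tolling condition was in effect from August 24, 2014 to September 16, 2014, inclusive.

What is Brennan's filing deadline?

2 years after February 21, 2014 is February 21, 2016.
From August 24, 2014 through September 16, 2014 inclusive is 24 days; tolling adds 24 days: February 21, 2016 + 24 days = March 16, 2016.
March 16, 2016 is a Wednesday and not a court holiday, so no extension applies.

March 16, 2016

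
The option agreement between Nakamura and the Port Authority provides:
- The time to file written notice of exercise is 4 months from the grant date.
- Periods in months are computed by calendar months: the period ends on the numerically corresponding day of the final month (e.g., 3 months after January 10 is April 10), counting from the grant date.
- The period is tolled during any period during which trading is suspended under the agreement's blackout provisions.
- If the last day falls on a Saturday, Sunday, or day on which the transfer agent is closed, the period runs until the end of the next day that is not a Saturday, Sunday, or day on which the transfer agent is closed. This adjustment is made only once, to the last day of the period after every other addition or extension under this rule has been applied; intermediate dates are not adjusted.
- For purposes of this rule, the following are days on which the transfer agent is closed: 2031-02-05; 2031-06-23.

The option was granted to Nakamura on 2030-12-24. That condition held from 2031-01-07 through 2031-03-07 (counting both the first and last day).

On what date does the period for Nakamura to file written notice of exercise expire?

June 24, 2031

4 months after 2030-12-24 is April 24, 2031.
From January 7, 2031 through March 7, 2031 inclusive is 60 days; tolling adds 60 days: April 24, 2031 + 60 days = June 23, 2031.
June 23, 2031 is a listed holiday. The next qualifying day is June 24, 2031.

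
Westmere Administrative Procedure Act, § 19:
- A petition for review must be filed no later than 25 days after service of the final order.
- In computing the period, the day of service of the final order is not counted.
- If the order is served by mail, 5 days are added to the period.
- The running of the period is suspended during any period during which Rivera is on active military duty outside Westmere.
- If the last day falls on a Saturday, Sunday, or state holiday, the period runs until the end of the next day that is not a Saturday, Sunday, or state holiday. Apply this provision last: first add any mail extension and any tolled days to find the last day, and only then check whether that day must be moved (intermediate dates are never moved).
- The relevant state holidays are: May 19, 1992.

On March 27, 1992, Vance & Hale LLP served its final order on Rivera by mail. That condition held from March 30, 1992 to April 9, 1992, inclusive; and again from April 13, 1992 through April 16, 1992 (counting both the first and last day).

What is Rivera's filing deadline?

25 days after March 27, 1992 is April 21, 1992.
Service was by mail, adding 5 days: April 21, 1992 + 5 days = April 26, 1992.
From March 30, 1992 through April 9, 1992 inclusive is 11 days; tolling adds 11 days: April 26, 1992 + 11 days = May 7, 1992.
From April 13, 1992 through April 16, 1992 inclusive is 4 days; tolling adds 4 days: May 7, 1992 + 4 days = May 11, 1992.
May 11, 1992 is a Monday and not a state holiday, so no extension applies.

May 11, 1992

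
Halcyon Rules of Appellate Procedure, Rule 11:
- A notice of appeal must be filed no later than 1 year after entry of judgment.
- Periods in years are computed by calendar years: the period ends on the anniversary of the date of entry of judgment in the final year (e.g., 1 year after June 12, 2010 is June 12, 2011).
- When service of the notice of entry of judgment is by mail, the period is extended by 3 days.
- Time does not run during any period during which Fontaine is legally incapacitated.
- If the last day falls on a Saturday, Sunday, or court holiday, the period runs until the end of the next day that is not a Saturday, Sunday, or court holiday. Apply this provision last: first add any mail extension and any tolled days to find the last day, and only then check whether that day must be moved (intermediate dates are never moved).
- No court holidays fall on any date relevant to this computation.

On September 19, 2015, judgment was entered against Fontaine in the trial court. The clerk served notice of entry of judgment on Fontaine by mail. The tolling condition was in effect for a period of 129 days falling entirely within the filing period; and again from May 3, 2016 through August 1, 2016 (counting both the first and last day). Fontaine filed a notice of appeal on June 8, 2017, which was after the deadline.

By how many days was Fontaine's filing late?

1 year after September 19, 2015 is September 19, 2016.
Service was by mail, adding 3 days: September 19, 2016 + 3 days = September 22, 2016.
Tolling adds 129 days: September 22, 2016 + 129 days = January 29, 2017.
From May 3, 2016 through August 1, 2016 inclusive is 91 days; tolling adds 91 days: January 29, 2017 + 91 days = April 30, 2017.
April 30, 2017 is Sunday. The next qualifying day is May 1, 2017.
The deadline is May 1, 2017; from May 1, 2017 to June 8, 2017 is 38 days.

38 days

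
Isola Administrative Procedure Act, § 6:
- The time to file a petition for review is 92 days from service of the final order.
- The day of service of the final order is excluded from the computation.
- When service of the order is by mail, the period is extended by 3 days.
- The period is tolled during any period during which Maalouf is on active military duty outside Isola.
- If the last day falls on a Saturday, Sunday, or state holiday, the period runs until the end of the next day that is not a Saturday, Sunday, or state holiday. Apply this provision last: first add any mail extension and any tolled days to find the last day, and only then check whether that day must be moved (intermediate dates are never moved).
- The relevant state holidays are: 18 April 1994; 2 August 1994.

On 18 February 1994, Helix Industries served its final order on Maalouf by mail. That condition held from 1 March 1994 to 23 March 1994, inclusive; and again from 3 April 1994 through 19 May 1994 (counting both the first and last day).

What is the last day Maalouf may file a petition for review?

August 3, 1994

92 days after 18 February 1994 is May 21, 1994.
Service was by mail, adding 3 days: May 21, 1994 + 3 days = May 24, 1994.
From March 1, 1994 through March 23, 1994 inclusive is 23 days; tolling adds 23 days: May 24, 1994 + 23 days = June 16, 1994.
From April 3, 1994 through May 19, 1994 inclusive is 47 days; tolling adds 47 days: June 16, 1994 + 47 days = August 2, 1994.
August 2, 1994 is a listed holiday. The next qualifying day is August 3, 1994.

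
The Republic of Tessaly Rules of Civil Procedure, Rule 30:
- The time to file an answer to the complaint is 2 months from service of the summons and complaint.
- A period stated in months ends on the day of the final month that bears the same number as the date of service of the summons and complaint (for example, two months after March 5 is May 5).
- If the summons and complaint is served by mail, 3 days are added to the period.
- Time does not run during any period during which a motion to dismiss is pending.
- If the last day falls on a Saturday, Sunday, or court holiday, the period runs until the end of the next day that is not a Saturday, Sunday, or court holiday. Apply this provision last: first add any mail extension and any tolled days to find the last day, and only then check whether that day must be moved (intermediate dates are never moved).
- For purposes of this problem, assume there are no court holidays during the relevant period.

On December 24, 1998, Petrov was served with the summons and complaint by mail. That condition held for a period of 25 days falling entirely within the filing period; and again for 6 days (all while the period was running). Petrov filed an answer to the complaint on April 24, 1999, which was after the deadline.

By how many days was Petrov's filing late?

2 months after December 24, 1998 is February 24, 1999.
Service was by mail, adding 3 days: February 24, 1999 + 3 days = February 27, 1999.
Tolling adds 25 days: February 27, 1999 + 25 days = March 24, 1999.
Tolling adds 6 days: March 24, 1999 + 6 days = March 30, 1999.
March 30, 1999 is a Tuesday and not a court holiday, so no extension applies.
The deadline is March 30, 1999; from March 30, 1999 to April 24, 1999 is 25 days.

25 days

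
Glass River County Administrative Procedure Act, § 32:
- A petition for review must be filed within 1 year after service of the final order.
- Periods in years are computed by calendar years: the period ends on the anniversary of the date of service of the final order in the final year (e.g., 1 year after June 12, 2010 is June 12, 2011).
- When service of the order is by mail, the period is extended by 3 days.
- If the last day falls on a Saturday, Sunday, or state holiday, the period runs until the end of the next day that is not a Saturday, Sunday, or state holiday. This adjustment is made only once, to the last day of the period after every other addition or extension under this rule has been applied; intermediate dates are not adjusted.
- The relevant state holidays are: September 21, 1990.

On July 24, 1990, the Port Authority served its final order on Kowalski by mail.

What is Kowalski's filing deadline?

July 29, 1991

1 year after July 24, 1990 is July 24, 1991.
Service was by mail, adding 3 days: July 24, 1991 + 3 days = July 27, 1991.
July 27, 1991 is Saturday; July 28, 1991 is Sunday. The next qualifying day is July 29, 1991.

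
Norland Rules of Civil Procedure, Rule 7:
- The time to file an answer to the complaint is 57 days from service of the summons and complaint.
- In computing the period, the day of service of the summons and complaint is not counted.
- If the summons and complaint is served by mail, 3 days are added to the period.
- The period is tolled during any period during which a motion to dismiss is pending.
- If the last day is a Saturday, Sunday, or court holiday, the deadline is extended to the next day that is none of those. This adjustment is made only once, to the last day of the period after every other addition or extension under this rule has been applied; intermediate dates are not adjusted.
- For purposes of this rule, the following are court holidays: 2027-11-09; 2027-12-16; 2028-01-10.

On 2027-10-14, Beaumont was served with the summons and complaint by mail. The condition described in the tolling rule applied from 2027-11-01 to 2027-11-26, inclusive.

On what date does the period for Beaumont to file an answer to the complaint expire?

57 days after 2027-10-14 is December 10, 2027.
Service was by mail, adding 3 days: December 10, 2027 + 3 days = December 13, 2027.
From November 1, 2027 through November 26, 2027 inclusive is 26 days; tolling adds 26 days: December 13, 2027 + 26 days = January 8, 2028.
January 8, 2028 is Saturday; January 9, 2028 is Sunday; January 10, 2028 is a listed holiday. The next qualifying day is January 11, 2028.

January 11, 2028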